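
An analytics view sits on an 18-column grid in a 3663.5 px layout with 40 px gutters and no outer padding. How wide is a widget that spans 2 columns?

371.5 px

3663.5 − 17·40 = 2983.5; ÷18 gives c = 165.75 px.
2-column span = 2·165.75 + 1·40 = 371.5 px.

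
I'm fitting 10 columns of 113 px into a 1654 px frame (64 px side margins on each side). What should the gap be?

44 px

Content width = 1654 − 2·64 = 1526 px.
10·113 + 9g = 1526 → 9g = 396 → g = 44 px.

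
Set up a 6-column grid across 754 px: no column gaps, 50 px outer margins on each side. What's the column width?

Inside the margins: 754 − 100 = 654 px.
With no column gaps, each column is 654/6 = 109 px.

109 px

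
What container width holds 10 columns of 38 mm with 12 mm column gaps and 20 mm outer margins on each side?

528 mm

Container = 2·20 + 10·38 + 9·12 = 40 + 380 + 108 = 528 mm.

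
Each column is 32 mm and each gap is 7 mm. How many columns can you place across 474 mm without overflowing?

Each extra column adds 32 + 7 = 39 mm.
(474 + 7) / 39 = 12.33, so 12 columns fit.

12 columns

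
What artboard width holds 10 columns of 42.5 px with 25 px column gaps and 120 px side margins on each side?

Total width: 2·120 + 10·42.5 + 9·25 = 890 px.

890 px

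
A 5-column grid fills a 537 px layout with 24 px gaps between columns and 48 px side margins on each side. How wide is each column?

Take off 96 px of margins, leaving 441 px.
441 − 4·24 = 345; ÷5 gives c = 69 px.

69 px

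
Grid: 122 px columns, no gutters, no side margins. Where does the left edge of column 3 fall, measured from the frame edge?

No margin, so column 3 starts at 2·(column + gutter) = 2·122 = 244 px.

244 px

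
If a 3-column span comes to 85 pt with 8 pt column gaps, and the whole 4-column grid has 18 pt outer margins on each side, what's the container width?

3 columns + 2 column gaps: 3c + 2·8 = 85.
3c = 85 − 16 = 69, so c = 23 pt.
Container = 2·18 + 4·23 + 3·8 = 36 + 92 + 24 = 152 pt.

152 pt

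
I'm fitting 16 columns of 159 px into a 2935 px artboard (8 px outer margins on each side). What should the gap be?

25 px

Take off 16 px of margins, leaving 2919 px.
16·159 + 15g = 2919 → 15g = 375 → g = 25 px.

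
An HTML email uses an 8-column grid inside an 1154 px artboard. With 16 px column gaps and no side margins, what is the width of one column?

Subtracting 7 column gaps of 16 leaves 1042 for 8 columns, so c = 130.25 px.

130.25 px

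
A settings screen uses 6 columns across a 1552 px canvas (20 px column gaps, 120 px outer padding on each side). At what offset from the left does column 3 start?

Take off 240 px of margins, leaving 1312 px.
6 columns + 5 column gaps: 6c + 5·20 = 1312.
6c = 1312 − 100 = 1212, so c = 202 px.
Before column 3: the margin + 2 columns + 2 column gaps.
Offset = 120 + 2·(202 + 20) = 120 + 444 = 564 px.

564 px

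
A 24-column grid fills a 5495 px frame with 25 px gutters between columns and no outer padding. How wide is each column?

24c + 23·25 = 5495 → 24c = 4920 → c = 205 px.

205 px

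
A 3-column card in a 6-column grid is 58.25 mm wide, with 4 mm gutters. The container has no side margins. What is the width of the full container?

3 columns + 2 gutters: 3c + 2·4 = 58.25.
3c = 58.25 − 8 = 50.25, so c = 16.75 mm.
Total width: 6·16.75 + 5·4 = 120.5 mm.

120.5 mm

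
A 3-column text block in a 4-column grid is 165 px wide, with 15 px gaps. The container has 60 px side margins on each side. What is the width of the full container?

345 px

Subtracting 2 gaps of 15 leaves 135 for 3 columns, so c = 45 px.
Adding margins, columns and gutters: 120 + 180 + 45 = 345 px.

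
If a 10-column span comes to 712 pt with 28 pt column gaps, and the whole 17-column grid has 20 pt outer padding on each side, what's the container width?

712 − 9·28 = 460; ÷10 gives c = 46 pt.
Total width: 2·20 + 17·46 + 16·28 = 1270 pt.

1270 pt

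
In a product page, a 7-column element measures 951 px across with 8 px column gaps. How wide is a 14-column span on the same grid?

1910 px

Subtracting 6 column gaps of 8 leaves 903 for 7 columns, so c = 129 px.
14-column span = 14·129 + 13·8 = 1910 px.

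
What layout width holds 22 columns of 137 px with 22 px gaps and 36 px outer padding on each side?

Layout = 2·36 + 22·137 + 21·22 = 72 + 3014 + 462 = 3548 px.

3548 px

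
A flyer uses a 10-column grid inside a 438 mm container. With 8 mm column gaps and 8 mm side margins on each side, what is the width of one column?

Subtract both margins: 438 − 2·8 = 422 mm.
Subtracting 9 column gaps of 8 leaves 350 for 10 columns, so c = 35 mm.

35 mm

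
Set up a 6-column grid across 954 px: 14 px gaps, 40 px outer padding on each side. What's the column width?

Content width = 954 − 2·40 = 874 px.
Subtracting 5 gaps of 14 leaves 804 for 6 columns, so c = 134 px.

134 px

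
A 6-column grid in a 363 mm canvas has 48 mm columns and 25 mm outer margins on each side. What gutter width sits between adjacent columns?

Inside the margins: 363 − 50 = 313 mm.
6 columns take 6·48 = 288 mm; remaining 25 splits into 5 gutters.
g = 25 / 5 = 5 mm.

5 mm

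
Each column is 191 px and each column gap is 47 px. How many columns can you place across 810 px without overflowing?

3 columns: 3·191 + 2·47 = 667 px ≤ 810.
4 columns: 905 px > 810. So 3.

3 columns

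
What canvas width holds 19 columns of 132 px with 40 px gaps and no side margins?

Canvas = 19·132 + 18·40 = 2508 + 720 = 3228 px.

3228 px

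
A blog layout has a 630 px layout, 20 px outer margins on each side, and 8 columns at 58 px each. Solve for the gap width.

Content width = 630 − 2·20 = 590 px.
8·58 + 7g = 590 → 7g = 126 → g = 18 px.

18 px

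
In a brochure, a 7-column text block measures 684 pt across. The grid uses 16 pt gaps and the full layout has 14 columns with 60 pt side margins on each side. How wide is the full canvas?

684 − 6·16 = 588; ÷7 gives c = 84 pt.
Total width: 2·60 + 14·84 + 13·16 = 1504 pt.

1504 pt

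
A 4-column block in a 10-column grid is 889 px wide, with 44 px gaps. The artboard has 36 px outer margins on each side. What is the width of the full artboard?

Subtracting 3 gaps of 44 leaves 757 for 4 columns, so c = 189.25 px.
Artboard = 2·36 + 10·189.25 + 9·44 = 72 + 1892.5 + 396 = 2360.5 px.

2360.5 px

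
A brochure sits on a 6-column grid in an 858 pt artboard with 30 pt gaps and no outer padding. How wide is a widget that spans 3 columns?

Subtracting 5 gaps of 30 leaves 708 for 6 columns, so c = 118 pt.
Span of 3: 3·118 + 2·30 = 354 + 60 = 414 pt.

414 pt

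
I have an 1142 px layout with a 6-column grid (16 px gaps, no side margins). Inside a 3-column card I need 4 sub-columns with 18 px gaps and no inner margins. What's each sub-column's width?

127.25 px

6c + 5·16 = 1142 → 6c = 1062 → c = 177 px.
Span of 3: 3·177 + 2·16 = 531 + 32 = 563 px.
563 − 3·18 = 509; ÷4 gives d = 127.25 px.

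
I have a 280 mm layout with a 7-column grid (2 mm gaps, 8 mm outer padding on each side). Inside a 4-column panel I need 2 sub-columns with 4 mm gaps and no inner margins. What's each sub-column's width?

73 mm

Subtract both margins: 280 − 2·8 = 264 mm.
Subtracting 6 gaps of 2 leaves 252 for 7 columns, so c = 36 mm.
4 columns plus 3 gaps: 144 + 6 = 150 mm.
2d + 1·4 = 150 → 2d = 146 → d = 73 mm.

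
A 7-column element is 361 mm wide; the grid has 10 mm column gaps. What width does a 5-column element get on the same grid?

255 mm

7 columns + 6 column gaps: 7c + 6·10 = 361.
7c = 361 − 60 = 301, so c = 43 mm.
5 columns plus 4 column gaps: 215 + 40 = 255 mm.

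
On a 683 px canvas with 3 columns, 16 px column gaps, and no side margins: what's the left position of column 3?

466 px

683 − 2·16 = 651; ÷3 gives c = 217 px.
Each column+gutter stride is 233 px; with no margin, 2 of them is 466 px.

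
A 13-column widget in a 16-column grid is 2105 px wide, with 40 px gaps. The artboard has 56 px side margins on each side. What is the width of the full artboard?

2712 px

13c + 12·40 = 2105 → 13c = 1625 → c = 125 px.
Artboard = 2·56 + 16·125 + 15·40 = 112 + 2000 + 600 = 2712 px.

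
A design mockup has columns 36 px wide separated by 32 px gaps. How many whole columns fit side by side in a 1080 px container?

16 columns

Each extra column adds 36 + 32 = 68 px.
(1080 + 32) / 68 = 16.35, so 16 columns fit.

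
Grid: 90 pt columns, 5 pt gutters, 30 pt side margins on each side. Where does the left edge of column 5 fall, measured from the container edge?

410 pt

Column 5 starts at margin + 4·(column + gutter) = 30 + 4·95 = 410 pt.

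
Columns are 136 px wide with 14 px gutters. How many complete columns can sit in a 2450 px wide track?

k columns need k·136 + (k−1)·14 = k·150 − 14.
k·150 − 14 ≤ 2450 → k ≤ 2464 / 150 ≈ 16.43, so k = 16.

16 columns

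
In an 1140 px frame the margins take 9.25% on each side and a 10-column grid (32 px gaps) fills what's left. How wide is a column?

Each margin = 9.25% of 1140 = 105.45 px; content = 1140 − 2·105.45 = 929.1 px.
10c + 9·32 = 929.1 → 10c = 641.1 → c = 64.11 px.

64.11 px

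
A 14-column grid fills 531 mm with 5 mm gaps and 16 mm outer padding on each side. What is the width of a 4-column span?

139 mm

Inside the margins: 531 − 32 = 499 mm.
Subtracting 13 gaps of 5 leaves 434 for 14 columns, so c = 31 mm.
Span of 4: 4·31 + 3·5 = 124 + 15 = 139 mm.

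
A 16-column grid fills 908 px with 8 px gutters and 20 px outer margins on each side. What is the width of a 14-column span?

Inside the margins: 908 − 40 = 868 px.
16c + 15·8 = 868 → 16c = 748 → c = 46.75 px.
Span of 14: 14·46.75 + 13·8 = 654.5 + 104 = 758.5 px.

758.5 px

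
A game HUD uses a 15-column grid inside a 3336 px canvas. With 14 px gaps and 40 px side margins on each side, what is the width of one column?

Content width = 3336 − 2·40 = 3256 px.
15c + 14·14 = 3256 → 15c = 3060 → c = 204 px.

204 px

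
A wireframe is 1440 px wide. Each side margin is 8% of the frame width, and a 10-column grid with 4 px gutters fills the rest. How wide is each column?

117.36 px

1440 × (1 − 2·8%) = 1440 × 84% = 1209.6 px for the columns.
1209.6 − 9·4 = 1173.6; ÷10 gives c = 117.36 px.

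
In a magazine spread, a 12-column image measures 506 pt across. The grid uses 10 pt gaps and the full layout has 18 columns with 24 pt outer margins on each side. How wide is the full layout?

12 columns + 11 gaps: 12c + 11·10 = 506.
12c = 506 − 110 = 396, so c = 33 pt.
Layout = 2·24 + 18·33 + 17·10 = 48 + 594 + 170 = 812 pt.

812 pt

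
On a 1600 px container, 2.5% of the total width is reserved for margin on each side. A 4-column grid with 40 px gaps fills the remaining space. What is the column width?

1600 × (1 − 2·2.5%) = 1600 × 95% = 1520 px for the columns.
1520 − 3·40 = 1400; ÷4 gives c = 350 px.

350 px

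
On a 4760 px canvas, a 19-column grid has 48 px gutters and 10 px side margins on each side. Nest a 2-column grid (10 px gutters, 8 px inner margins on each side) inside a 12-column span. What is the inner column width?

Take off 20 px of margins, leaving 4740 px.
4740 − 18·48 = 3876; ÷19 gives c = 204 px.
Span of 12: 12·204 + 11·48 = 2448 + 528 = 2976 px.
Inner content = 2976 − 2·8 = 2960 px.
2d + 1·10 = 2960 → 2d = 2950 → d = 1475 px.

1475 px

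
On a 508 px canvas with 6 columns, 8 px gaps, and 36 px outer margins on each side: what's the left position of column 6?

406 px

Content = 508 − 2·36 = 436 px.
6 columns + 5 gaps: 6c + 5·8 = 436.
6c = 436 − 40 = 396, so c = 66 px.
Each column+gutter stride is 74 px; 5 of them past the 36 px margin is 36 + 370 = 406 px.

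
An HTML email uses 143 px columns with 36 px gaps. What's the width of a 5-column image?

Span of 5: 5·143 + 4·36 = 715 + 144 = 859 px.

859 px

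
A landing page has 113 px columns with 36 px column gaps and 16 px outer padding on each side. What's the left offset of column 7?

Each column+gutter stride is 149 px; 6 of them past the 16 px margin is 16 + 894 = 910 px.

910 px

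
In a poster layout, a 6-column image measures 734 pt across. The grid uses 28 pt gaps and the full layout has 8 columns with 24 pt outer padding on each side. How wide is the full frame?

1036 pt

6c + 5·28 = 734 → 6c = 594 → c = 99 pt.
Adding margins, columns and gutters: 48 + 792 + 196 = 1036 pt.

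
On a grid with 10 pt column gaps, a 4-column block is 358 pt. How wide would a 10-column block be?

910 pt

4 columns + 3 column gaps: 4c + 3·10 = 358.
4c = 358 − 30 = 328, so c = 82 pt.
10-column span = 10·82 + 9·10 = 910 pt.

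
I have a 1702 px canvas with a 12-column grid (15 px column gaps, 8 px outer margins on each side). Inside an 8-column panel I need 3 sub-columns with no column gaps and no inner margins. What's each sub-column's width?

373 px

Outer content = 1702 − 2·8 = 1686 px.
1686 − 11·15 = 1521; ÷12 gives c = 126.75 px.
8 columns plus 7 column gaps: 1014 + 105 = 1119 px.
1119 / 3 = 373 px per column.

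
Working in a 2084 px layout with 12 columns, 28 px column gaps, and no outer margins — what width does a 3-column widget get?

Subtracting 11 column gaps of 28 leaves 1776 for 12 columns, so c = 148 px.
3 columns plus 2 column gaps: 444 + 56 = 500 px.

500 px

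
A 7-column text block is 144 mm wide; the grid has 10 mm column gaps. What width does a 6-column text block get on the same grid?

122 mm

7 columns + 6 column gaps: 7c + 6·10 = 144.
7c = 144 − 60 = 84, so c = 12 mm.
Span of 6: 6·12 + 5·10 = 72 + 50 = 122 mm.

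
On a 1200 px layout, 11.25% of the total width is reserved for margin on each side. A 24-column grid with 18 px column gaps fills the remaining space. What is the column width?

21.5 px

Each margin = 11.25% of 1200 = 135 px; content = 1200 − 2·135 = 930 px.
24c + 23·18 = 930 → 24c = 516 → c = 21.5 px.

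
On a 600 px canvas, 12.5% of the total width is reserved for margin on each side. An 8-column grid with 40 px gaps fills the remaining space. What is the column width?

21.25 px

Margins: 12.5% × 600 = 75 px each, so content = 600 − 150 = 450 px.
Subtracting 7 gaps of 40 leaves 170 for 8 columns, so c = 21.25 px.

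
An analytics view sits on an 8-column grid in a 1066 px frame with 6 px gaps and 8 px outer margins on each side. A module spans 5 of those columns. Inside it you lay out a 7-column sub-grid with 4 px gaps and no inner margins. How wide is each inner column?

Inside the margins: 1066 − 16 = 1050 px.
8c + 7·6 = 1050 → 8c = 1008 → c = 126 px.
5 columns plus 4 gaps: 630 + 24 = 654 px.
7 columns + 6 gaps: 7d + 6·4 = 654.
7d = 654 − 24 = 630, so d = 90 px.

90 px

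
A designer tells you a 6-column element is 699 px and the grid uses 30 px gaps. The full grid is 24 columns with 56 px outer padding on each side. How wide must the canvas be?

2998 px

699 − 5·30 = 549; ÷6 gives c = 91.5 px.
Canvas = 2·56 + 24·91.5 + 23·30 = 112 + 2196 + 690 = 2998 px.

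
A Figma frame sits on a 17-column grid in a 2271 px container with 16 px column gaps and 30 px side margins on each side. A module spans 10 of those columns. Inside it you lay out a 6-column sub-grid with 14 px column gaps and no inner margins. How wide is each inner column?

Outer content = 2271 − 2·30 = 2211 px.
2211 − 16·16 = 1955; ÷17 gives c = 115 px.
Span of 10: 10·115 + 9·16 = 1150 + 144 = 1294 px.
6 columns + 5 column gaps: 6d + 5·14 = 1294.
6d = 1294 − 70 = 1224, so d = 204 px.

204 px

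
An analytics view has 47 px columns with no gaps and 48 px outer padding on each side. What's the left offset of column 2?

95 px

Before column 2: the margin + 1 column + 1 gap.
Offset = 48 + 1·(47 + 0) = 48 + 47 = 95 px.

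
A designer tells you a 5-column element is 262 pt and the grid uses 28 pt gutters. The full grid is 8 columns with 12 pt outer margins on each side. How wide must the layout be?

5 columns + 4 gutters: 5c + 4·28 = 262.
5c = 262 − 112 = 150, so c = 30 pt.
Adding margins, columns and gutters: 24 + 240 + 196 = 460 pt.

460 pt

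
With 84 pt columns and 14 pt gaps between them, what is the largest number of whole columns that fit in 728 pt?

7 columns

k columns need k·84 + (k−1)·14 = k·98 − 14.
k·98 − 14 ≤ 728 → k ≤ 742 / 98 ≈ 7.57, so k = 7.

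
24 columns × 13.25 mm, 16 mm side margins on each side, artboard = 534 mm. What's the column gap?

Inside the margins: 534 − 32 = 502 mm.
24 columns take 24·13.25 = 318 mm; remaining 184 splits into 23 column gaps.
g = 184 / 23 = 8 mm.

8 mm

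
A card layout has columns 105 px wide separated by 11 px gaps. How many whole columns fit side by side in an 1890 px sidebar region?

k columns need k·105 + (k−1)·11 = k·116 − 11.
k·116 − 11 ≤ 1890 → k ≤ 1901 / 116 ≈ 16.39, so k = 16.

16 columns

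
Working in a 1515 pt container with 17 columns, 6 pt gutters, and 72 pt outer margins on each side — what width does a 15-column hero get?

1209 pt

Take off 144 pt of margins, leaving 1371 pt.
1371 − 16·6 = 1275; ÷17 gives c = 75 pt.
Span of 15: 15·75 + 14·6 = 1125 + 84 = 1209 pt.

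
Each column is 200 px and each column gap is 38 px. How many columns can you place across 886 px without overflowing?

Each extra column adds 200 + 38 = 238 px.
(886 + 38) / 238 = 3.88, so 3 columns fit.

3 columns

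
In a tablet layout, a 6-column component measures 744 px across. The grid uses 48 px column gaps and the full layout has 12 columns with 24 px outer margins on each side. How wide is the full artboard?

1584 px

6c + 5·48 = 744 → 6c = 504 → c = 84 px.
Total width: 2·24 + 12·84 + 11·48 = 1584 px.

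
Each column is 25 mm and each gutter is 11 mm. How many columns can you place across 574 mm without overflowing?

16 columns

16 columns: 16·25 + 15·11 = 565 mm ≤ 574.
17 columns: 601 mm > 574. So 16.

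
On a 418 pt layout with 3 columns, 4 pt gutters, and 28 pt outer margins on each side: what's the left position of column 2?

Inside the margins: 418 − 56 = 362 pt.
3 columns + 2 gutters: 3c + 2·4 = 362.
3c = 362 − 8 = 354, so c = 118 pt.
Column 2 starts at margin + 1·(column + gutter) = 28 + 1·122 = 150 pt.

150 pt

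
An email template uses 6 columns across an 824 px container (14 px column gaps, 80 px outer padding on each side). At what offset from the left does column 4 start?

Inside the margins: 824 − 160 = 664 px.
664 − 5·14 = 594; ÷6 gives c = 99 px.
Before column 4: the margin + 3 columns + 3 column gaps.
Offset = 80 + 3·(99 + 14) = 80 + 339 = 419 px.

419 px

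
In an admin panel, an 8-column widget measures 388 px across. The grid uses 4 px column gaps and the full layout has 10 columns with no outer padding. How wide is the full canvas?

Subtracting 7 column gaps of 4 leaves 360 for 8 columns, so c = 45 px.
Canvas = 10·45 + 9·4 = 450 + 36 = 486 px.

486 px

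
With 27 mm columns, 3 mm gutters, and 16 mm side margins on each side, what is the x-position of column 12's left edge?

346 mm

Each column+gutter stride is 30 mm; 11 of them past the 16 mm margin is 16 + 330 = 346 mm.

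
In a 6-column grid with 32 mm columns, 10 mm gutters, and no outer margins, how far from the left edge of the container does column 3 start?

Each column+gutter stride is 42 mm; with no margin, 2 of them is 84 mm.

84 mm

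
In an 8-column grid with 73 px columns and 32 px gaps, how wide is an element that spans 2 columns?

2 columns plus 1 gap: 146 + 32 = 178 px.

178 px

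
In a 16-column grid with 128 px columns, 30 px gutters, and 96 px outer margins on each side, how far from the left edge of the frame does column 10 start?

1518 px

Each column+gutter stride is 158 px; 9 of them past the 96 px margin is 96 + 1422 = 1518 px.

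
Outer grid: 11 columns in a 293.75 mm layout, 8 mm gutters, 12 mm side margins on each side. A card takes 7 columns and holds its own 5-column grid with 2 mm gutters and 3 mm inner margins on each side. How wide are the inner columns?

Outer content = 293.75 − 2·12 = 269.75 mm.
11c + 10·8 = 269.75 → 11c = 189.75 → c = 17.25 mm.
Span of 7: 7·17.25 + 6·8 = 120.75 + 48 = 168.75 mm.
Inner content = 168.75 − 2·3 = 162.75 mm.
5d + 4·2 = 162.75 → 5d = 154.75 → d = 30.95 mm.

30.95 mm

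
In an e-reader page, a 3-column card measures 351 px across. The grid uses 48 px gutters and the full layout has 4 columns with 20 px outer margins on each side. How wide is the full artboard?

Subtracting 2 gutters of 48 leaves 255 for 3 columns, so c = 85 px.
Artboard = 2·20 + 4·85 + 3·48 = 40 + 340 + 144 = 524 px.

524 px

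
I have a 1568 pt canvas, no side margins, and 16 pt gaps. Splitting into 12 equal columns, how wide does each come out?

116 pt

Subtracting 11 gaps of 16 leaves 1392 for 12 columns, so c = 116 pt.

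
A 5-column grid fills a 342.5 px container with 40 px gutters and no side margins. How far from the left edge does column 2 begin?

Subtracting 4 gutters of 40 leaves 182.5 for 5 columns, so c = 36.5 px.
No margin, so column 2 starts at 1·(column + gutter) = 1·76.5 = 76.5 px.

76.5 px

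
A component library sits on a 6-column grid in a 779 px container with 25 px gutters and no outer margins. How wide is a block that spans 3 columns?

377 px

6 columns + 5 gutters: 6c + 5·25 = 779.
6c = 779 − 125 = 654, so c = 109 px.
3-column span = 3·109 + 2·25 = 377 px.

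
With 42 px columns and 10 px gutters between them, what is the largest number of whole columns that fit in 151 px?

k columns need k·42 + (k−1)·10 = k·52 − 10.
k·52 − 10 ≤ 151 → k ≤ 161 / 52 ≈ 3.10, so k = 3.

3 columns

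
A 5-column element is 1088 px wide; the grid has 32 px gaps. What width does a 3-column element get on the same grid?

640 px

Subtracting 4 gaps of 32 leaves 960 for 5 columns, so c = 192 px.
3 columns plus 2 gaps: 576 + 64 = 640 px.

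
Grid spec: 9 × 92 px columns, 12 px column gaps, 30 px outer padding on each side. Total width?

Artboard = 2·30 + 9·92 + 8·12 = 60 + 828 + 96 = 984 px.

984 px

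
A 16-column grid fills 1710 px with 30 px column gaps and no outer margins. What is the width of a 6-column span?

1710 − 15·30 = 1260; ÷16 gives c = 78.75 px.
6 columns plus 5 column gaps: 472.5 + 150 = 622.5 px.

622.5 px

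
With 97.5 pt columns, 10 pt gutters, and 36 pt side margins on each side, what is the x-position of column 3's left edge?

Before column 3: the margin + 2 columns + 2 gutters.
Offset = 36 + 2·(97.5 + 10) = 36 + 215 = 251 pt.

251 pt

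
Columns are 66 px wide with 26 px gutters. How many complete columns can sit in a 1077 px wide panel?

11 columns: 11·66 + 10·26 = 986 px ≤ 1077.
12 columns: 1078 px > 1077. So 11.

11 columns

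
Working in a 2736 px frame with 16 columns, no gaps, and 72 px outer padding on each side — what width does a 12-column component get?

1944 px

Take off 144 px of margins, leaving 2592 px.
16c = 2592 → c = 162 px.
With no gaps, 12 columns span 12·162 = 1944 px.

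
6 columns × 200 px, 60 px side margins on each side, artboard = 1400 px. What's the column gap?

16 px

Content width = 1400 − 2·60 = 1280 px.
6·200 + 5g = 1280 → 5g = 80 → g = 16 px.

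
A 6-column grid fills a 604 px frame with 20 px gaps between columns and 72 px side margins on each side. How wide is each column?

60 px

Take off 144 px of margins, leaving 460 px.
460 − 5·20 = 360; ÷6 gives c = 60 px.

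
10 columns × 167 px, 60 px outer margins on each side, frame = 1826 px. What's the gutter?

4 px

Subtract both margins: 1826 − 2·60 = 1706 px.
10 columns take 10·167 = 1670 px; remaining 36 splits into 9 gutters.
g = 36 / 9 = 4 px.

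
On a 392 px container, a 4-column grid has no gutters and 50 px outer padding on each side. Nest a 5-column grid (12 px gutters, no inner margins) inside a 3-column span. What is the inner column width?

Inside the margins: 392 − 100 = 292 px.
292 / 4 = 73 px per column.
3-column span = 3·73 = 219 px.
5 columns + 4 gutters: 5d + 4·12 = 219.
5d = 219 − 48 = 171, so d = 34.2 px.

34.2 px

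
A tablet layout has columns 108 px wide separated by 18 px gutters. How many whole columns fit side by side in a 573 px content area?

4 columns

k columns need k·108 + (k−1)·18 = k·126 − 18.
k·126 − 18 ≤ 573 → k ≤ 591 / 126 ≈ 4.69, so k = 4.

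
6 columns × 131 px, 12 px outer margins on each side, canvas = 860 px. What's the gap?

10 px

Content width = 860 − 2·12 = 836 px.
6·131 + 5g = 836 → 5g = 50 → g = 10 px.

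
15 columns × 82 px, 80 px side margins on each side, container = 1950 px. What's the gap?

Take off 160 px of margins, leaving 1790 px.
15·82 + 14g = 1790 → 14g = 560 → g = 40 px.

40 px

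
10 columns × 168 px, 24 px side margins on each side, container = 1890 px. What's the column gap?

18 px

Inside the margins: 1890 − 48 = 1842 px.
Columns use 1680 px, leaving 162 px across 9 column gaps = 18 px each.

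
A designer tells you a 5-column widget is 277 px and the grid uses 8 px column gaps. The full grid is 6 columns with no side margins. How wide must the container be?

334 px

Subtracting 4 column gaps of 8 leaves 245 for 5 columns, so c = 49 px.
Container = 6·49 + 5·8 = 294 + 40 = 334 px.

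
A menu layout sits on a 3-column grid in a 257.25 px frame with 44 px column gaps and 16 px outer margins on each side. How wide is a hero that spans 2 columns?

Inside the margins: 257.25 − 32 = 225.25 px.
225.25 − 2·44 = 137.25; ÷3 gives c = 45.75 px.
2-column span = 2·45.75 + 1·44 = 135.5 px.

135.5 px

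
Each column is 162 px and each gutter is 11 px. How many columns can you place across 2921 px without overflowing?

16 columns: 16·162 + 15·11 = 2757 px ≤ 2921.
17 columns: 2930 px > 2921. So 16.

16 columns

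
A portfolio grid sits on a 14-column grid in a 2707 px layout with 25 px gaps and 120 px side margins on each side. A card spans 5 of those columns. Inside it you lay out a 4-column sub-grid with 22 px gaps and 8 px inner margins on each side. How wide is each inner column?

195.75 px

Take off 240 px of margins, leaving 2467 px.
14c + 13·25 = 2467 → 14c = 2142 → c = 153 px.
5-column span = 5·153 + 4·25 = 865 px.
Inner content = 865 − 2·8 = 849 px.
4 columns + 3 gaps: 4d + 3·22 = 849.
4d = 849 − 66 = 783, so d = 195.75 px.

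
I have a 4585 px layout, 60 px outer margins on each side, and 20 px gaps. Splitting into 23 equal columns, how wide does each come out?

Inside the margins: 4585 − 120 = 4465 px.
23 columns + 22 gaps: 23c + 22·20 = 4465.
23c = 4465 − 440 = 4025, so c = 175 px.

175 px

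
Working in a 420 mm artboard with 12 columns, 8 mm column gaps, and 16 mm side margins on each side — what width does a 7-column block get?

Subtract both margins: 420 − 2·16 = 388 mm.
12 columns + 11 column gaps: 12c + 11·8 = 388.
12c = 388 − 88 = 300, so c = 25 mm.
7 columns plus 6 column gaps: 175 + 48 = 223 mm.

223 mm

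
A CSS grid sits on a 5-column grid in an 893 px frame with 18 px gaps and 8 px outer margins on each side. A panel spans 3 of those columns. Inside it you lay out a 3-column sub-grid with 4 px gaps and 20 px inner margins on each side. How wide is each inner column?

Outer content = 893 − 2·8 = 877 px.
877 − 4·18 = 805; ÷5 gives c = 161 px.
3-column span = 3·161 + 2·18 = 519 px.
Inner content = 519 − 2·20 = 479 px.
479 − 2·4 = 471; ÷3 gives d = 157 px.

157 px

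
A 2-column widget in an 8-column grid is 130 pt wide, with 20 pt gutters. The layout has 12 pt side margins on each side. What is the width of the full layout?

2 columns + 1 gutter: 2c + 1·20 = 130.
2c = 130 − 20 = 110, so c = 55 pt.
Adding margins, columns and gutters: 24 + 440 + 140 = 604 pt.

604 pt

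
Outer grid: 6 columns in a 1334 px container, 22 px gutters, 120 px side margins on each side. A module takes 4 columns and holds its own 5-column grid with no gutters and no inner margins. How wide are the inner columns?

144.4 px

Take off 240 px of margins, leaving 1094 px.
Subtracting 5 gutters of 22 leaves 984 for 6 columns, so c = 164 px.
4-column span = 4·164 + 3·22 = 722 px.
5d = 722 → d = 144.4 px.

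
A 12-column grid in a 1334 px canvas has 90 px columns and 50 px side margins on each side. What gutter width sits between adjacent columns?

14 px

Content width = 1334 − 2·50 = 1234 px.
12 columns take 12·90 = 1080 px; remaining 154 splits into 11 gutters.
g = 154 / 11 = 14 px.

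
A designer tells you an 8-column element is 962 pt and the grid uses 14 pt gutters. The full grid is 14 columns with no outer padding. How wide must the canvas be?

1694 pt

962 − 7·14 = 864; ÷8 gives c = 108 pt.
Canvas = 14·108 + 13·14 = 1512 + 182 = 1694 pt.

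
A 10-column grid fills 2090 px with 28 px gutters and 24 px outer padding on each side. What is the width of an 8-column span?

Inside the margins: 2090 − 48 = 2042 px.
10 columns + 9 gutters: 10c + 9·28 = 2042.
10c = 2042 − 252 = 1790, so c = 179 px.
8-column span = 8·179 + 7·28 = 1628 px.

1628 px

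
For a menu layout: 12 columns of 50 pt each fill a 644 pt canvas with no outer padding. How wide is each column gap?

12 columns take 12·50 = 600 pt; remaining 44 splits into 11 column gaps.
g = 44 / 11 = 4 pt.

4 pt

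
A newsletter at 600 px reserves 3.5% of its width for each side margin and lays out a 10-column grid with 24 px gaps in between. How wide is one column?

34.2 px

Margins: 3.5% × 600 = 21 px each, so content = 600 − 42 = 558 px.
10 columns + 9 gaps: 10c + 9·24 = 558.
10c = 558 − 216 = 342, so c = 34.2 px.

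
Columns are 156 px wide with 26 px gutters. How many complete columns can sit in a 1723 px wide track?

9 columns

k columns need k·156 + (k−1)·26 = k·182 − 26.
k·182 − 26 ≤ 1723 → k ≤ 1749 / 182 ≈ 9.61, so k = 9.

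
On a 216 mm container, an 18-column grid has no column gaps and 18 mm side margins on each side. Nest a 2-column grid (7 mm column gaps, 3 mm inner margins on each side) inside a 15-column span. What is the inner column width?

68.5 mm

Take off 36 mm of margins, leaving 180 mm.
180 / 18 = 10 mm per column.
15-column span = 15·10 = 150 mm.
Inner content = 150 − 2·3 = 144 mm.
Subtracting 1 column gap of 7 leaves 137 for 2 columns, so d = 68.5 mm.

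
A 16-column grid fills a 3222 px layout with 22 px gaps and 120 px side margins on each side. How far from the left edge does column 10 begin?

Inside the margins: 3222 − 240 = 2982 px.
16 columns + 15 gaps: 16c + 15·22 = 2982.
16c = 2982 − 330 = 2652, so c = 165.75 px.
Each column+gutter stride is 187.75 px; 9 of them past the 120 px margin is 120 + 1689.75 = 1809.75 px.

1809.75 px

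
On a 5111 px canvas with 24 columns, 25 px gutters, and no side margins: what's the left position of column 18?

24 columns + 23 gutters: 24c + 23·25 = 5111.
24c = 5111 − 575 = 4536, so c = 189 px.
Before column 18: 17 columns + 17 gutters.
Offset = 17·(189 + 25) = 17·214 = 3638 px.

3638 px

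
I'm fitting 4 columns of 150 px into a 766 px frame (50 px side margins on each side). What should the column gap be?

22 px

Take off 100 px of margins, leaving 666 px.
4·150 + 3g = 666 → 3g = 66 → g = 22 px.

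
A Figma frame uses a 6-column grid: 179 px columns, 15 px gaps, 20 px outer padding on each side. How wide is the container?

Adding margins, columns and gutters: 40 + 1074 + 75 = 1189 px.

1189 px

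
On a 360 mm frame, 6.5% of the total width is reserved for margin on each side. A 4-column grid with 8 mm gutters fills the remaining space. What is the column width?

Margins: 6.5% × 360 = 23.4 mm each, so content = 360 − 46.8 = 313.2 mm.
4 columns + 3 gutters: 4c + 3·8 = 313.2.
4c = 313.2 − 24 = 289.2, so c = 72.3 mm.

72.3 mm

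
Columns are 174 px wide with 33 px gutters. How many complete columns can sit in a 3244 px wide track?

15 columns

15 columns: 15·174 + 14·33 = 3072 px ≤ 3244.
16 columns: 3279 px > 3244. So 15.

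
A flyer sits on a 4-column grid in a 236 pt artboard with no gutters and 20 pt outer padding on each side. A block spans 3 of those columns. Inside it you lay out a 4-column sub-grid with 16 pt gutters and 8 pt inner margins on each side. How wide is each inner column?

Take off 40 pt of margins, leaving 196 pt.
4c = 196 → c = 49 pt.
3-column span = 3·49 = 147 pt.
Inner content = 147 − 2·8 = 131 pt.
Subtracting 3 gutters of 16 leaves 83 for 4 columns, so d = 20.75 pt.

20.75 pt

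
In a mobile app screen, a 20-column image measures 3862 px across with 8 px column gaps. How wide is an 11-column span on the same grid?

3862 − 19·8 = 3710; ÷20 gives c = 185.5 px.
11-column span = 11·185.5 + 10·8 = 2120.5 px.

2120.5 px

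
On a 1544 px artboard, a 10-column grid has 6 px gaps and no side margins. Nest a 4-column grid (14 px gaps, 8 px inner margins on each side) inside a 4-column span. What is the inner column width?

10 columns + 9 gaps: 10c + 9·6 = 1544.
10c = 1544 − 54 = 1490, so c = 149 px.
Span of 4: 4·149 + 3·6 = 596 + 18 = 614 px.
Inner content = 614 − 2·8 = 598 px.
4d + 3·14 = 598 → 4d = 556 → d = 139 px.

139 px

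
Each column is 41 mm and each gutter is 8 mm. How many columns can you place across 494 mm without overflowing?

10 columns

10 columns: 10·41 + 9·8 = 482 mm ≤ 494.
11 columns: 531 mm > 494. So 10.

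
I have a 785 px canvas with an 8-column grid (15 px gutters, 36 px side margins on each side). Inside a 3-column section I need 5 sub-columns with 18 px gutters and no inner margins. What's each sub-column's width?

Take off 72 px of margins, leaving 713 px.
8 columns + 7 gutters: 8c + 7·15 = 713.
8c = 713 − 105 = 608, so c = 76 px.
3 columns plus 2 gutters: 228 + 30 = 258 px.
Subtracting 4 gutters of 18 leaves 186 for 5 columns, so d = 37.2 px.

37.2 px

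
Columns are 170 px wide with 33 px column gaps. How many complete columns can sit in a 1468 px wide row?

7 columns

Each extra column adds 170 + 33 = 203 px.
(1468 + 33) / 203 = 7.39, so 7 columns fit.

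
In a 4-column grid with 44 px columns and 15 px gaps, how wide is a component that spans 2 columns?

2-column span = 2·44 + 1·15 = 103 px.

103 px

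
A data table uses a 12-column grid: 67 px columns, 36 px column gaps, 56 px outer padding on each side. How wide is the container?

1312 px

Container = 2·56 + 12·67 + 11·36 = 112 + 804 + 396 = 1312 px.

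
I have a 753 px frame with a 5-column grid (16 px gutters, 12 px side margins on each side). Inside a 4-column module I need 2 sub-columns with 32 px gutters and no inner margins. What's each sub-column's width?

274 px

Inside the margins: 753 − 24 = 729 px.
5 columns + 4 gutters: 5c + 4·16 = 729.
5c = 729 − 64 = 665, so c = 133 px.
4 columns plus 3 gutters: 532 + 48 = 580 px.
2 columns + 1 gutter: 2d + 1·32 = 580.
2d = 580 − 32 = 548, so d = 274 px.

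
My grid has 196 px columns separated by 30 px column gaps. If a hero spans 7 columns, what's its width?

1552 px

7-column span = 7·196 + 6·30 = 1552 px.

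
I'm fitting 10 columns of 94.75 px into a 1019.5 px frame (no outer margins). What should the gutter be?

8 px

10 columns take 10·94.75 = 947.5 px; remaining 72 splits into 9 gutters.
g = 72 / 9 = 8 px.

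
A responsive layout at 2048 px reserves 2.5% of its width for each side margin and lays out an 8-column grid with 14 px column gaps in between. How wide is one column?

2048 × (1 − 2·2.5%) = 2048 × 95% = 1945.6 px for the columns.
1945.6 − 7·14 = 1847.6; ÷8 gives c = 230.95 px.

230.95 px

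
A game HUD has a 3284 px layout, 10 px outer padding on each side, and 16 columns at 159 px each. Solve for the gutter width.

48 px

Inside the margins: 3284 − 20 = 3264 px.
16·159 + 15g = 3264 → 15g = 720 → g = 48 px.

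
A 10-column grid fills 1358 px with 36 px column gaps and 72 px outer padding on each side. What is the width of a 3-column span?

339 px

Subtract both margins: 1358 − 2·72 = 1214 px.
Subtracting 9 column gaps of 36 leaves 890 for 10 columns, so c = 89 px.
Span of 3: 3·89 + 2·36 = 267 + 72 = 339 px.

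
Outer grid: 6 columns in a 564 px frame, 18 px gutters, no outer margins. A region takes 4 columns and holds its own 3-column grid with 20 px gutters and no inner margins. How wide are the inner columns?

564 − 5·18 = 474; ÷6 gives c = 79 px.
4 columns plus 3 gutters: 316 + 54 = 370 px.
3d + 2·20 = 370 → 3d = 330 → d = 110 px.

110 px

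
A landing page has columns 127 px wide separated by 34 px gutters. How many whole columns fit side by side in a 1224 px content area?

k columns need k·127 + (k−1)·34 = k·161 − 34.
k·161 − 34 ≤ 1224 → k ≤ 1258 / 161 ≈ 7.81, so k = 7.

7 columns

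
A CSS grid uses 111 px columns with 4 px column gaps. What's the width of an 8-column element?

916 px

8 columns plus 7 column gaps: 888 + 28 = 916 px.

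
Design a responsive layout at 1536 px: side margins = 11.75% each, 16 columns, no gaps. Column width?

73.44 px

1536 × (1 − 2·11.75%) = 1536 × 76.5% = 1175.04 px for the columns.
1175.04 / 16 = 73.44 px per column.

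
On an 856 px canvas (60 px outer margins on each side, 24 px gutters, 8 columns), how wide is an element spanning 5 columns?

451 px

Inside the margins: 856 − 120 = 736 px.
736 − 7·24 = 568; ÷8 gives c = 71 px.
5-column span = 5·71 + 4·24 = 451 px.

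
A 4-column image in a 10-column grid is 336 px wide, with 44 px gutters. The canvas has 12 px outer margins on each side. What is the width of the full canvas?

930 px

4c + 3·44 = 336 → 4c = 204 → c = 51 px.
Adding margins, columns and gutters: 24 + 510 + 396 = 930 px.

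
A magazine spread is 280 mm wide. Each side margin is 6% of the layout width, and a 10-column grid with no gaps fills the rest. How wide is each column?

24.64 mm

280 × (1 − 2·6%) = 280 × 88% = 246.4 mm for the columns.
With no gaps, each column is 246.4/10 = 24.64 mm.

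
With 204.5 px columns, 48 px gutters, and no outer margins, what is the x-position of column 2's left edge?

252.5 px

Each column+gutter stride is 252.5 px; with no margin, 1 of them is 252.5 px.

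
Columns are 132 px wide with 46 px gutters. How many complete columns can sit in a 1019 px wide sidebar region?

Each extra column adds 132 + 46 = 178 px.
(1019 + 46) / 178 = 5.98, so 5 columns fit.

5 columns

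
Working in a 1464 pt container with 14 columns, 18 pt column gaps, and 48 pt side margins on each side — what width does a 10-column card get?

972 pt

Inside the margins: 1464 − 96 = 1368 pt.
14c + 13·18 = 1368 → 14c = 1134 → c = 81 pt.
Span of 10: 10·81 + 9·18 = 810 + 162 = 972 pt.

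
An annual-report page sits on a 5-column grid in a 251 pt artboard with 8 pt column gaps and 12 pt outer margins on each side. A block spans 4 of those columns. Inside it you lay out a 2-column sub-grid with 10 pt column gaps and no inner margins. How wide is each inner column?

85 pt

Take off 24 pt of margins, leaving 227 pt.
Subtracting 4 column gaps of 8 leaves 195 for 5 columns, so c = 39 pt.
4 columns plus 3 column gaps: 156 + 24 = 180 pt.
180 − 1·10 = 170; ÷2 gives d = 85 pt.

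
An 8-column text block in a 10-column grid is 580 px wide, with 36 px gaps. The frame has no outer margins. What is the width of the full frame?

734 px

8c + 7·36 = 580 → 8c = 328 → c = 41 px.
Summing: 410 + 324 = 734 px.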